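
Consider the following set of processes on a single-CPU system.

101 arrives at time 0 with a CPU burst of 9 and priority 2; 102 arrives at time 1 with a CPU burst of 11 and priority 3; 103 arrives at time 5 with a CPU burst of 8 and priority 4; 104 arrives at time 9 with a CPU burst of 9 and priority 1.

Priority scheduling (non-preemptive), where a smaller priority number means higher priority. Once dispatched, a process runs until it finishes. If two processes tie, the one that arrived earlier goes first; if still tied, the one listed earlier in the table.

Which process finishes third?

Timeline: | 101 0-9 | 104 9-18 | 102 18-29 | 103 29-37 |
Completion: 101=9  102=29  103=37  104=18
Turnaround (C−A): 101=9  102=28  103=32  104=9
Finish order: 101 → 104 → 102 → 103

102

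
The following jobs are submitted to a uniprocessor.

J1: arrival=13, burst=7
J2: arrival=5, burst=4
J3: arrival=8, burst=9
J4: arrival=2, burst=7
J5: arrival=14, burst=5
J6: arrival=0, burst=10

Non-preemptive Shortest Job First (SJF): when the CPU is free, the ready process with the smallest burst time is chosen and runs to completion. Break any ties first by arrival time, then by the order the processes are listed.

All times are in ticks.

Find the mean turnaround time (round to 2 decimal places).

Gantt: | J6 0-10 | J2 10-14 | J5 14-19 | J4 19-26 | J1 26-33 | J3 33-42 |
Completion: J1=33  J2=14  J3=42  J4=26  J5=19  J6=10
Turnaround (C−A): J1=20  J2=9  J3=34  J4=24  J5=5  J6=10
Turnaround times: J1=20, J2=9, J3=34, J4=24, J5=5, J6=10
Average turnaround = (20+9+34+24+5+10) / 6 = 102/6 = 17.00

17.00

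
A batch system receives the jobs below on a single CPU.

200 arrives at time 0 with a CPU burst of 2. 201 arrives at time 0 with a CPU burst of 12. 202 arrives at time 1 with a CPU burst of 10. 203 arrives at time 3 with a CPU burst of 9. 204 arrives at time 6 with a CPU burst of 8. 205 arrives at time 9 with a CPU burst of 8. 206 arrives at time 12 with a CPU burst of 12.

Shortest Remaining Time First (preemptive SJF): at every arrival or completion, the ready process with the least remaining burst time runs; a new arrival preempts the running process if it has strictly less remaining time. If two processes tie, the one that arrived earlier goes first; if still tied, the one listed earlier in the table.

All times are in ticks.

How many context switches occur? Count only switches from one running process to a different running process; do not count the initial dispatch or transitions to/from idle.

Schedule: | 200 0-2 | 202 2-12 | 204 12-20 | 205 20-28 | 203 28-37 | 201 37-49 | 206 49-61 |
Completion: 200=2  201=49  202=12  203=37  204=20  205=28  206=61
Turnaround (C−A): 200=2  201=49  202=11  203=34  204=14  205=19  206=49

6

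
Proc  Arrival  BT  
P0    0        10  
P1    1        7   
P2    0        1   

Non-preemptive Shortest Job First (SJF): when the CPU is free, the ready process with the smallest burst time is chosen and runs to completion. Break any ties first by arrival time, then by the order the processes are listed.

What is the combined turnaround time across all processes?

26

Schedule: | P2 0-1 | P1 1-8 | P0 8-18 |
Completion: P0=18  P1=8  P2=1
Turnaround = completion − arrival: P0=18, P1=7, P2=1
Total turnaround = 18 + 7 + 1 = 26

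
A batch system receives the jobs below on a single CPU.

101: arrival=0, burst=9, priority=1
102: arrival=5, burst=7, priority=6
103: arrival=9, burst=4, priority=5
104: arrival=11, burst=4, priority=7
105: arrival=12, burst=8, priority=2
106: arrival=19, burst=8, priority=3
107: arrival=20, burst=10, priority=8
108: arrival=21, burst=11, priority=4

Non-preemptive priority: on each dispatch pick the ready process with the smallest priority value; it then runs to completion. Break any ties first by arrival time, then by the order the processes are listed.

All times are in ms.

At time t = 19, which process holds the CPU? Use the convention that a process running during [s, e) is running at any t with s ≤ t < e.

105

Gantt: | 101 0-9 | 103 9-13 | 105 13-21 | 106 21-29 | 108 29-40 | 102 40-47 | 104 47-51 | 107 51-61 |
Completion: 101=9  102=47  103=13  104=51  105=21  106=29  107=61  108=40
Turnaround (C−A): 101=9  102=42  103=4  104=40  105=9  106=10  107=41  108=19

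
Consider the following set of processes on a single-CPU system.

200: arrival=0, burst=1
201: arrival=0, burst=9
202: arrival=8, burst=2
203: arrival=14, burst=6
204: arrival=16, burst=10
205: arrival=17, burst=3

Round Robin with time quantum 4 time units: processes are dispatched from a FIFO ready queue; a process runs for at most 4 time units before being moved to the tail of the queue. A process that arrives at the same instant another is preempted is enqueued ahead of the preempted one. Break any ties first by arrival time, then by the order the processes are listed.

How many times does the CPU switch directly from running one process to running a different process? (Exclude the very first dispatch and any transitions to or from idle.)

Schedule: | 200 0-1 | 201 1-9 | 202 9-11 | 201 11-12 | idle 12-14 | 203 14-18 | 204 18-22 | 205 22-25 | 203 25-27 | 204 27-33 |
Completion: 200=1  201=12  202=11  203=27  204=33  205=25
Turnaround (C−A): 200=1  201=12  202=3  203=13  204=17  205=8

7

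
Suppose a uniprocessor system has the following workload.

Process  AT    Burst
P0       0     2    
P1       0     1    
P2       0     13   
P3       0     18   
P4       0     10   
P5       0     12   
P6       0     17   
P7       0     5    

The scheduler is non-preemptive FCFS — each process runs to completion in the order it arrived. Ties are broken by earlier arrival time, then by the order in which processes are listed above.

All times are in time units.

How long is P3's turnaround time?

Timeline: | P0 0-2 | P1 2-3 | P2 3-16 | P3 16-34 | P4 34-44 | P5 44-56 | P6 56-73 | P7 73-78 |
Completion: P0=2  P1=3  P2=16  P3=34  P4=44  P5=56  P6=73  P7=78
Turnaround(P3) = completion − arrival = 34 − 0 = 34

34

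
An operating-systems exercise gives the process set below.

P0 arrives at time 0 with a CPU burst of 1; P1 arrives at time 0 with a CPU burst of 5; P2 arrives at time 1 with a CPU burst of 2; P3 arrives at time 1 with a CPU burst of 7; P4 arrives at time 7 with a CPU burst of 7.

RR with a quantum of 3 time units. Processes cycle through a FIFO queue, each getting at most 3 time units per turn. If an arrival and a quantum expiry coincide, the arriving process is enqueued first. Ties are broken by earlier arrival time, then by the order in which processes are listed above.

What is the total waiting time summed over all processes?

Schedule: | P0 0-1 | P1 1-4 | P2 4-6 | P3 6-9 | P1 9-11 | P4 11-14 | P3 14-17 | P4 17-20 | P3 20-21 | P4 21-22 |
Completion: P0=1  P1=11  P2=6  P3=21  P4=22
Turnaround (C−A): P0=1  P1=11  P2=5  P3=20  P4=15
Waiting = turnaround − burst: P0=0, P1=6, P2=3, P3=13, P4=8
Total waiting = 0 + 6 + 3 + 13 + 8 = 30

30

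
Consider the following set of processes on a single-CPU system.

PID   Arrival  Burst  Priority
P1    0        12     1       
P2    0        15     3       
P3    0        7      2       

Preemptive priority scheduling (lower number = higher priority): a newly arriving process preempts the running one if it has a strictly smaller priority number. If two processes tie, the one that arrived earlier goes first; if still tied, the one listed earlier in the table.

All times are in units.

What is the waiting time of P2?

Timeline: | P1 0-12 | P3 12-19 | P2 19-34 |
Completion: P1=12  P2=34  P3=19
Turnaround (C−A): P1=12  P2=34  P3=19
Waiting(P2) = turnaround − burst = 34 − 15 = 19

19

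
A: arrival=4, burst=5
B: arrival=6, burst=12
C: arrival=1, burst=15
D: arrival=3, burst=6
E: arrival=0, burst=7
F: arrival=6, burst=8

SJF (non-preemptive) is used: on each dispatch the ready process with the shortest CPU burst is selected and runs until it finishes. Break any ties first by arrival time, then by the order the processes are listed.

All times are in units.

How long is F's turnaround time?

20

Schedule: | E 0-7 | A 7-12 | D 12-18 | F 18-26 | B 26-38 | C 38-53 |
Completion: A=12  B=38  C=53  D=18  E=7  F=26
Turnaround(F) = completion − arrival = 26 − 6 = 20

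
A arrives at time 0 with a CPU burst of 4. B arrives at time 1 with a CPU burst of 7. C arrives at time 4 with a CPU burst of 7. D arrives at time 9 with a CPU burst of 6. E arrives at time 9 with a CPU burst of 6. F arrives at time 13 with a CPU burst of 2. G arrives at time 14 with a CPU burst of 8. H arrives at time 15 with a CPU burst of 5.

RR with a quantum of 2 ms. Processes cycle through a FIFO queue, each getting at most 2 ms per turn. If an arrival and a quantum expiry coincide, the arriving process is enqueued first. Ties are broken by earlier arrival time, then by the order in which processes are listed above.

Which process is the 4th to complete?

Schedule: | A 0-2 | B 2-4 | A 4-6 | C 6-8 | B 8-10 | C 10-12 | D 12-14 | E 14-16 | B 16-18 | C 18-20 | F 20-22 | G 22-24 | D 24-26 | H 26-28 | E 28-30 | B 30-31 | C 31-32 | G 32-34 | D 34-36 | H 36-38 | E 38-40 | G 40-42 | H 42-43 | G 43-45 |
Completion: A=6  B=31  C=32  D=36  E=40  F=22  G=45  H=43
Finish order: A → F → B → C → D → E → H → G

C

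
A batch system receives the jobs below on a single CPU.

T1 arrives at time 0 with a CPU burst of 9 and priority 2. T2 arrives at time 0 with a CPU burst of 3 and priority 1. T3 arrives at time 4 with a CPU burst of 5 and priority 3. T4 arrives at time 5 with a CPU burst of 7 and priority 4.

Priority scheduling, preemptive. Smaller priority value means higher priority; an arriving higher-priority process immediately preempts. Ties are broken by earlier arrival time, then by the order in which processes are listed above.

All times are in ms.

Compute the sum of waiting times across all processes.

23

Gantt: | T2 0-3 | T1 3-12 | T3 12-17 | T4 17-24 |
Completion: T1=12  T2=3  T3=17  T4=24
Turnaround (C−A): T1=12  T2=3  T3=13  T4=19
Waiting = turnaround − burst: T1=3, T2=0, T3=8, T4=12
Total waiting = 3 + 0 + 8 + 12 = 23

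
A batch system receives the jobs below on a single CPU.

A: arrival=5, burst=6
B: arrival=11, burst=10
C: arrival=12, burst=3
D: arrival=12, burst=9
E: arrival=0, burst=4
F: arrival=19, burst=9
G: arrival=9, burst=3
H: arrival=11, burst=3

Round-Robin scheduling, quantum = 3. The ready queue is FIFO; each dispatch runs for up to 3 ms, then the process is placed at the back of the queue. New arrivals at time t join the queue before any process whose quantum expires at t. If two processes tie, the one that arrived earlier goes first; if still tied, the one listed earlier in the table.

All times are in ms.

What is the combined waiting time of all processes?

83

Schedule: | E 0-4 | idle 4-5 | A 5-11 | G 11-14 | B 14-17 | H 17-20 | C 20-23 | D 23-26 | B 26-29 | F 29-32 | D 32-35 | B 35-38 | F 38-41 | D 41-44 | B 44-45 | F 45-48 |
Completion: A=11  B=45  C=23  D=44  E=4  F=48  G=14  H=20
Turnaround (C−A): A=6  B=34  C=11  D=32  E=4  F=29  G=5  H=9
Waiting = turnaround − burst: A=0, B=24, C=8, D=23, E=0, F=20, G=2, H=6
Total waiting = 0 + 24 + 8 + 23 + 0 + 20 + 2 + 6 = 83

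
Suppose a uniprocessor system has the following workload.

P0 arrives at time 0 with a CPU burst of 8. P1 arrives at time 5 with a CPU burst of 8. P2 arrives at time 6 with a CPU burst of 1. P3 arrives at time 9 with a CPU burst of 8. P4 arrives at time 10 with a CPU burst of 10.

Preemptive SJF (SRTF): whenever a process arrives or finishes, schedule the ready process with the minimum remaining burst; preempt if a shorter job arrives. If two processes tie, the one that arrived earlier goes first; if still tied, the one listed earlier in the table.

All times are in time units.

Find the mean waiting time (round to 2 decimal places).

5.60

Gantt: | P0 0-6 | P2 6-7 | P0 7-9 | P1 9-17 | P3 17-25 | P4 25-35 |
Completion: P0=9  P1=17  P2=7  P3=25  P4=35
Waiting times: P0=1, P1=4, P2=0, P3=8, P4=15
Average waiting = (1+4+0+8+15) / 5 = 28/5 = 5.60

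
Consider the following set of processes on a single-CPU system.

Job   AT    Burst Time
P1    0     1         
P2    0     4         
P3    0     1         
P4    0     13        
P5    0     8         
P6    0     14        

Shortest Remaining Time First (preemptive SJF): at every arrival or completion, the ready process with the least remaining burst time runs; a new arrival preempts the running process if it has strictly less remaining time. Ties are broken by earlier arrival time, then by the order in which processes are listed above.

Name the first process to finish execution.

Schedule: | P1 0-1 | P3 1-2 | P2 2-6 | P5 6-14 | P4 14-27 | P6 27-41 |
Completion: P1=1  P2=6  P3=2  P4=27  P5=14  P6=41
Turnaround (C−A): P1=1  P2=6  P3=2  P4=27  P5=14  P6=41
Finish order: P1 → P3 → P2 → P5 → P4 → P6

P1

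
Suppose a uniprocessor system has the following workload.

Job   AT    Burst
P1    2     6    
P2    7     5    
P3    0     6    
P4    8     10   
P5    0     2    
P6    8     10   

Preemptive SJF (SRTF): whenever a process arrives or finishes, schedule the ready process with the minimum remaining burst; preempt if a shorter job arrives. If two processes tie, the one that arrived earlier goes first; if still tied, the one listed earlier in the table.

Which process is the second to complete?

P3

Schedule: | P5 0-2 | P3 2-8 | P2 8-13 | P1 13-19 | P4 19-29 | P6 29-39 |
Completion: P1=19  P2=13  P3=8  P4=29  P5=2  P6=39
Finish order: P5 → P3 → P2 → P1 → P4 → P6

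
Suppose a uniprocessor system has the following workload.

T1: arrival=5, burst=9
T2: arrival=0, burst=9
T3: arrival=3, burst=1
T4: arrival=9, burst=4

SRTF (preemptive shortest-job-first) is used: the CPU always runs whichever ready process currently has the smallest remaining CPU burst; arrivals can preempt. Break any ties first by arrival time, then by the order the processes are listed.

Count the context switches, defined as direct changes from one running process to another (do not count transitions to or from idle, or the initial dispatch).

4

Gantt: | T2 0-3 | T3 3-4 | T2 4-10 | T4 10-14 | T1 14-23 |
Completion: T1=23  T2=10  T3=4  T4=14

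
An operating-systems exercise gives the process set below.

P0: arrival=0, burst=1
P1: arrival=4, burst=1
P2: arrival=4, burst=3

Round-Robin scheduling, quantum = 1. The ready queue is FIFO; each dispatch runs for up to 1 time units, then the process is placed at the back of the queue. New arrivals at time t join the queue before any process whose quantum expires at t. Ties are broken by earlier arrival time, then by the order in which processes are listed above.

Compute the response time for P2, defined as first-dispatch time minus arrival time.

1

Schedule: | P0 0-1 | idle 1-4 | P1 4-5 | P2 5-8 |
Completion: P0=1  P1=5  P2=8
Response(P2) = first start − arrival = 5 − 4 = 1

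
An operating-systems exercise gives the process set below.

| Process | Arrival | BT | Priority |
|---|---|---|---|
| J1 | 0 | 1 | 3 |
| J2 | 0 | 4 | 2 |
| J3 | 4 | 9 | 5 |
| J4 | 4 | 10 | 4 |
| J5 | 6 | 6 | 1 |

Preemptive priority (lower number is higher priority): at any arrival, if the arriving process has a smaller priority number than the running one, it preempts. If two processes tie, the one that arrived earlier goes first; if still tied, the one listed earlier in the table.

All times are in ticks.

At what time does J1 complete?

Timeline: | J2 0-4 | J1 4-5 | J4 5-6 | J5 6-12 | J4 12-21 | J3 21-30 |
Completion: J1=5  J2=4  J3=30  J4=21  J5=12
Turnaround (C−A): J1=5  J2=4  J3=26  J4=17  J5=6

5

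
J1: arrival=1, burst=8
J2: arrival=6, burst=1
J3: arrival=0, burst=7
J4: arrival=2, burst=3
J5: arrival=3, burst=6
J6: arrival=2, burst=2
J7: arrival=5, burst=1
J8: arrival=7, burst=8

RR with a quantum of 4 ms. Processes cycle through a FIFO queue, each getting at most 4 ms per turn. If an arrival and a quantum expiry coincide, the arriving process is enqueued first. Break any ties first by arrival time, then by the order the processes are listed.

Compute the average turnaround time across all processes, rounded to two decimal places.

Gantt: | J3 0-4 | J1 4-8 | J4 8-11 | J6 11-13 | J5 13-17 | J3 17-20 | J7 20-21 | J2 21-22 | J8 22-26 | J1 26-30 | J5 30-32 | J8 32-36 |
Completion: J1=30  J2=22  J3=20  J4=11  J5=32  J6=13  J7=21  J8=36
Turnaround (C−A): J1=29  J2=16  J3=20  J4=9  J5=29  J6=11  J7=16  J8=29
Turnaround times: J1=29, J2=16, J3=20, J4=9, J5=29, J6=11, J7=16, J8=29
Average turnaround = (29+16+20+9+29+11+16+29) / 8 = 159/8 = 19.88

19.88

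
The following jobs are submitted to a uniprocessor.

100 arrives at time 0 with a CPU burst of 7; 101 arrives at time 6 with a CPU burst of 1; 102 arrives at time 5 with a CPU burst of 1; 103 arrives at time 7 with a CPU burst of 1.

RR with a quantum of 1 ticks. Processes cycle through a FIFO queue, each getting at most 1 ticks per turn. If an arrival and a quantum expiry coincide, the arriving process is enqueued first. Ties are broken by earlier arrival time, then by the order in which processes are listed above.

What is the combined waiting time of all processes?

5

Timeline: | 100 0-5 | 102 5-6 | 100 6-7 | 101 7-8 | 103 8-9 | 100 9-10 |
Completion: 100=10  101=8  102=6  103=9
Waiting = turnaround − burst: 100=3, 101=1, 102=0, 103=1
Total waiting = 3 + 1 + 0 + 1 = 5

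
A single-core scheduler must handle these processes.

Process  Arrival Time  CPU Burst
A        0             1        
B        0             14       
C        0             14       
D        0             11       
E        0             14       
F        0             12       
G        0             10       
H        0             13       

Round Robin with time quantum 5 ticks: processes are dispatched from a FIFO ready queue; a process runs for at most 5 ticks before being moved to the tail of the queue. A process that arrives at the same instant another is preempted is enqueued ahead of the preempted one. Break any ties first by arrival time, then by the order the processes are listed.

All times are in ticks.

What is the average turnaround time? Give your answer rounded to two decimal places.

Gantt: | A 0-1 | B 1-6 | C 6-11 | D 11-16 | E 16-21 | F 21-26 | G 26-31 | H 31-36 | B 36-41 | C 41-46 | D 46-51 | E 51-56 | F 56-61 | G 61-66 | H 66-71 | B 71-75 | C 75-79 | D 79-80 | E 80-84 | F 84-86 | H 86-89 |
Completion: A=1  B=75  C=79  D=80  E=84  F=86  G=66  H=89
Turnaround (C−A): A=1  B=75  C=79  D=80  E=84  F=86  G=66  H=89
Turnaround times: A=1, B=75, C=79, D=80, E=84, F=86, G=66, H=89
Average turnaround = (1+75+79+80+84+86+66+89) / 8 = 560/8 = 70.00

70.00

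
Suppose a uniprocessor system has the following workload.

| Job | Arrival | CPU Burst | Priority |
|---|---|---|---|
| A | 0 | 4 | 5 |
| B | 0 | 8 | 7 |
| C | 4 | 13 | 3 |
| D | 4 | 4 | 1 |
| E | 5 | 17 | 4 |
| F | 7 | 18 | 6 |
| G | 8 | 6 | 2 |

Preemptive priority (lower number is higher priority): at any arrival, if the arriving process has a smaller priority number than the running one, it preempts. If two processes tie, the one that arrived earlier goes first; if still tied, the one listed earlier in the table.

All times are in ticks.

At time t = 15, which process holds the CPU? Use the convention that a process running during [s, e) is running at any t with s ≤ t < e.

Timeline: | A 0-4 | D 4-8 | G 8-14 | C 14-27 | E 27-44 | F 44-62 | B 62-70 |
Completion: A=4  B=70  C=27  D=8  E=44  F=62  G=14
Turnaround (C−A): A=4  B=70  C=23  D=4  E=39  F=55  G=6

C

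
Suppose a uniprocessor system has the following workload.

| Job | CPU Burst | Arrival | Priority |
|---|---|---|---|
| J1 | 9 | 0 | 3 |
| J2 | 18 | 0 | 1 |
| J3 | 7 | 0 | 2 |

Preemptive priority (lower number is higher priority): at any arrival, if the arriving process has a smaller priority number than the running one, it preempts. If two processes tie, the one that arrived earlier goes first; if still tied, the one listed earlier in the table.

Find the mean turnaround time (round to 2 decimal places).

25.67

Schedule: | J2 0-18 | J3 18-25 | J1 25-34 |
Completion: J1=34  J2=18  J3=25
Turnaround (C−A): J1=34  J2=18  J3=25
Turnaround times: J1=34, J2=18, J3=25
Average turnaround = (34+18+25) / 3 = 77/3 = 25.67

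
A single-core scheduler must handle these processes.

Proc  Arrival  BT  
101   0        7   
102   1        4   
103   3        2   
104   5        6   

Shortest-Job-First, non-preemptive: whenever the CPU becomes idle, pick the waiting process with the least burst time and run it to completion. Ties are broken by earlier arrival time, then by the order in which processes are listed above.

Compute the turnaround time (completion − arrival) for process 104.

Timeline: | 101 0-7 | 103 7-9 | 102 9-13 | 104 13-19 |
Completion: 101=7  102=13  103=9  104=19
Turnaround(104) = completion − arrival = 19 − 5 = 14

14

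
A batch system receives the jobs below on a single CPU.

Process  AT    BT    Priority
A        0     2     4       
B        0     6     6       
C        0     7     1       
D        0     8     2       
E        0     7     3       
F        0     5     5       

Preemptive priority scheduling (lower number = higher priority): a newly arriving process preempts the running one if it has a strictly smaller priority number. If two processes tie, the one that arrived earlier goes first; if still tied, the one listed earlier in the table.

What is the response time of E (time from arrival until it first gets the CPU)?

Timeline: | C 0-7 | D 7-15 | E 15-22 | A 22-24 | F 24-29 | B 29-35 |
Completion: A=24  B=35  C=7  D=15  E=22  F=29
Response(E) = first start − arrival = 15 − 0 = 15

15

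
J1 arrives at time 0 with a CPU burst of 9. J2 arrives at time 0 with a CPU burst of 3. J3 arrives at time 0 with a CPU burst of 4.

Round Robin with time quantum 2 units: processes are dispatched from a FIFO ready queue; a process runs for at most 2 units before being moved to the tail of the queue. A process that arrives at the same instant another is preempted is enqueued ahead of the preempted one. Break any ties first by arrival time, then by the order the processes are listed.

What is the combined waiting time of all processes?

Gantt: | J1 0-2 | J2 2-4 | J3 4-6 | J1 6-8 | J2 8-9 | J3 9-11 | J1 11-16 |
Completion: J1=16  J2=9  J3=11
Waiting = turnaround − burst: J1=7, J2=6, J3=7
Total waiting = 7 + 6 + 7 = 20

20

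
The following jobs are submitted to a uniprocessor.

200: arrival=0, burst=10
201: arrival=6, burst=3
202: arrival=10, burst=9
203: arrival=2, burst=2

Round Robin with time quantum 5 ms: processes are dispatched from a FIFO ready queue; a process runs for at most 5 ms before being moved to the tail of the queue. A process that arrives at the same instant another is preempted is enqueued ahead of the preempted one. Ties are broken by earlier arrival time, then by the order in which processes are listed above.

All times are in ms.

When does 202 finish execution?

Schedule: | 200 0-5 | 203 5-7 | 200 7-12 | 201 12-15 | 202 15-24 |
Completion: 200=12  201=15  202=24  203=7
Turnaround (C−A): 200=12  201=9  202=14  203=5

24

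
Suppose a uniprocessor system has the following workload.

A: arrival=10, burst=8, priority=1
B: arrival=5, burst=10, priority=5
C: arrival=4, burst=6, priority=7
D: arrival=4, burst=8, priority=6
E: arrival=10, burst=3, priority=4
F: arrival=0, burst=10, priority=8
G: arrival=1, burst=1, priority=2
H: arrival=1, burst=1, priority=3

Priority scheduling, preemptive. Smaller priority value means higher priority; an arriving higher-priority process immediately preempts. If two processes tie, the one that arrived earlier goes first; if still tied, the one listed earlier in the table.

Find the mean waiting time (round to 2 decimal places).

Schedule: | F 0-1 | G 1-2 | H 2-3 | F 3-4 | D 4-5 | B 5-10 | A 10-18 | E 18-21 | B 21-26 | D 26-33 | C 33-39 | F 39-47 |
Completion: A=18  B=26  C=39  D=33  E=21  F=47  G=2  H=3
Turnaround (C−A): A=8  B=21  C=35  D=29  E=11  F=47  G=1  H=2
Waiting times: A=0, B=11, C=29, D=21, E=8, F=37, G=0, H=1
Average waiting = (0+11+29+21+8+37+0+1) / 8 = 107/8 = 13.38

13.38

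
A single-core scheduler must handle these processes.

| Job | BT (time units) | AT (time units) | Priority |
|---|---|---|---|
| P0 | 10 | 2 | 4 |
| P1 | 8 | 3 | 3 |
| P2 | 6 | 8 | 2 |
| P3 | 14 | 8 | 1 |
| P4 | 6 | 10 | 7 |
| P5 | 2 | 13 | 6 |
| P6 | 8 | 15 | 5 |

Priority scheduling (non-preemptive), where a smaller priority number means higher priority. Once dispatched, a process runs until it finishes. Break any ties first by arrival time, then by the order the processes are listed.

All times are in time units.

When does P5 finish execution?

Schedule: | idle 0-2 | P0 2-12 | P3 12-26 | P2 26-32 | P1 32-40 | P6 40-48 | P5 48-50 | P4 50-56 |
Completion: P0=12  P1=40  P2=32  P3=26  P4=56  P5=50  P6=48
Turnaround (C−A): P0=10  P1=37  P2=24  P3=18  P4=46  P5=37  P6=33

50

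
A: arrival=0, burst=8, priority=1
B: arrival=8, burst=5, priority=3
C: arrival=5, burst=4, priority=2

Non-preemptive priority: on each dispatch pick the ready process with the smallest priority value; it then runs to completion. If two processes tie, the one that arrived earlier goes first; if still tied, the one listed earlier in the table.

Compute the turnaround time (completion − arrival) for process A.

Schedule: | A 0-8 | C 8-12 | B 12-17 |
Completion: A=8  B=17  C=12
Turnaround (C−A): A=8  B=9  C=7
Turnaround(A) = completion − arrival = 8 − 0 = 8

8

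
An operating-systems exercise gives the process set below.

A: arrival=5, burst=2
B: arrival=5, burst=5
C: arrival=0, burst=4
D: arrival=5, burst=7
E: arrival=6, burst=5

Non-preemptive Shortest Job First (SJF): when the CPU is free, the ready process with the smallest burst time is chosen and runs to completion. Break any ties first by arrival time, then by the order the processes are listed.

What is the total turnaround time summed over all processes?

Gantt: | C 0-4 | idle 4-5 | A 5-7 | B 7-12 | E 12-17 | D 17-24 |
Completion: A=7  B=12  C=4  D=24  E=17
Turnaround = completion − arrival: A=2, B=7, C=4, D=19, E=11
Total turnaround = 2 + 7 + 4 + 19 + 11 = 43

43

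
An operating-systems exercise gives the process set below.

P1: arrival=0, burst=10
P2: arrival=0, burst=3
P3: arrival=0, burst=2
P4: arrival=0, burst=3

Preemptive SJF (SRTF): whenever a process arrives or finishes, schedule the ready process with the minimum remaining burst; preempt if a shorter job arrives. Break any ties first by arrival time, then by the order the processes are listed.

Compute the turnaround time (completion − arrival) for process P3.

2

Schedule: | P3 0-2 | P2 2-5 | P4 5-8 | P1 8-18 |
Completion: P1=18  P2=5  P3=2  P4=8
Turnaround(P3) = completion − arrival = 2 − 0 = 2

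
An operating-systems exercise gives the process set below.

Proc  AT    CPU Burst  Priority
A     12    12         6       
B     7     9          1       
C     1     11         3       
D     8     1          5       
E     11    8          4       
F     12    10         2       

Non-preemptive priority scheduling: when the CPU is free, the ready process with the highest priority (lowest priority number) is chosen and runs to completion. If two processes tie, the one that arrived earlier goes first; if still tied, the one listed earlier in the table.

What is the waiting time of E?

20

Schedule: | idle 0-1 | C 1-12 | B 12-21 | F 21-31 | E 31-39 | D 39-40 | A 40-52 |
Completion: A=52  B=21  C=12  D=40  E=39  F=31
Turnaround (C−A): A=40  B=14  C=11  D=32  E=28  F=19
Waiting(E) = turnaround − burst = 28 − 8 = 20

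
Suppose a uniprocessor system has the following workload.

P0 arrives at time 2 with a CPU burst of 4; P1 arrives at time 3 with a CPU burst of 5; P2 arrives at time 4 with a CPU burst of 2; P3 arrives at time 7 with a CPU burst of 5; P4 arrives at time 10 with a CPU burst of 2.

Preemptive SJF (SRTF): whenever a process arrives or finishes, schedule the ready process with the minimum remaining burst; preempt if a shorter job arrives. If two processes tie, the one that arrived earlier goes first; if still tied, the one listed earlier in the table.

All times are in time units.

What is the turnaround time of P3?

Timeline: | idle 0-2 | P0 2-6 | P2 6-8 | P1 8-10 | P4 10-12 | P1 12-15 | P3 15-20 |
Completion: P0=6  P1=15  P2=8  P3=20  P4=12
Turnaround (C−A): P0=4  P1=12  P2=4  P3=13  P4=2
Turnaround(P3) = completion − arrival = 20 − 7 = 13

13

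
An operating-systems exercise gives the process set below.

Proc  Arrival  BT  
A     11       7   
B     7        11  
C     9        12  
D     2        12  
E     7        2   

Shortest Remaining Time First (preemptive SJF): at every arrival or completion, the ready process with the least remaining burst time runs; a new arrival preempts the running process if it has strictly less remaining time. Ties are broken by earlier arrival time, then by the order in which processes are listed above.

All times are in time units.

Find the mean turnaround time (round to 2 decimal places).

18.40

Gantt: | idle 0-2 | D 2-7 | E 7-9 | D 9-16 | A 16-23 | B 23-34 | C 34-46 |
Completion: A=23  B=34  C=46  D=16  E=9
Turnaround (C−A): A=12  B=27  C=37  D=14  E=2
Turnaround times: A=12, B=27, C=37, D=14, E=2
Average turnaround = (12+27+37+14+2) / 5 = 92/5 = 18.40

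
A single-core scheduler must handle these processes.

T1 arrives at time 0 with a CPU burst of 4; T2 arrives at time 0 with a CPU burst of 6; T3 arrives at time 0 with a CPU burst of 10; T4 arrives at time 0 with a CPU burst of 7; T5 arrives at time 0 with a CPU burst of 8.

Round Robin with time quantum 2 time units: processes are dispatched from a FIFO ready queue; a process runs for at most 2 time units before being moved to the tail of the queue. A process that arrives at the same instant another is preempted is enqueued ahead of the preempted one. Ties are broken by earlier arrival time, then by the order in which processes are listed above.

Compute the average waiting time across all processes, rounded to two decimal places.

Timeline: | T1 0-2 | T2 2-4 | T3 4-6 | T4 6-8 | T5 8-10 | T1 10-12 | T2 12-14 | T3 14-16 | T4 16-18 | T5 18-20 | T2 20-22 | T3 22-24 | T4 24-26 | T5 26-28 | T3 28-30 | T4 30-31 | T5 31-33 | T3 33-35 |
Completion: T1=12  T2=22  T3=35  T4=31  T5=33
Turnaround (C−A): T1=12  T2=22  T3=35  T4=31  T5=33
Waiting times: T1=8, T2=16, T3=25, T4=24, T5=25
Average waiting = (8+16+25+24+25) / 5 = 98/5 = 19.60

19.60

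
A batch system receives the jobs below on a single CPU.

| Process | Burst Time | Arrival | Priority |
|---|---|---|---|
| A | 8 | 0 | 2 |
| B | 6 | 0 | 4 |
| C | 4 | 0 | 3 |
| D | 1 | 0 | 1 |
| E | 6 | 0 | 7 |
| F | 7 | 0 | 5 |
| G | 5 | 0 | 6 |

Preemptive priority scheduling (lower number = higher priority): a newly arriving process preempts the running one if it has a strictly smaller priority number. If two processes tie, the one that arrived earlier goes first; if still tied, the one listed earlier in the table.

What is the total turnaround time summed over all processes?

136

Gantt: | D 0-1 | A 1-9 | C 9-13 | B 13-19 | F 19-26 | G 26-31 | E 31-37 |
Completion: A=9  B=19  C=13  D=1  E=37  F=26  G=31
Turnaround (C−A): A=9  B=19  C=13  D=1  E=37  F=26  G=31
Turnaround = completion − arrival: A=9, B=19, C=13, D=1, E=37, F=26, G=31
Total turnaround = 9 + 19 + 13 + 1 + 37 + 26 + 31 = 136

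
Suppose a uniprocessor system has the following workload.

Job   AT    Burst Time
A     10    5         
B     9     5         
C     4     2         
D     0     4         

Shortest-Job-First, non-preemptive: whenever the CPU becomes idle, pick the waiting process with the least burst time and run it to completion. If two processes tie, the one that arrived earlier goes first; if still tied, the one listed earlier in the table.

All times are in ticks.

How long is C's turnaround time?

2

Schedule: | D 0-4 | C 4-6 | idle 6-9 | B 9-14 | A 14-19 |
Completion: A=19  B=14  C=6  D=4
Turnaround (C−A): A=9  B=5  C=2  D=4
Turnaround(C) = completion − arrival = 6 − 4 = 2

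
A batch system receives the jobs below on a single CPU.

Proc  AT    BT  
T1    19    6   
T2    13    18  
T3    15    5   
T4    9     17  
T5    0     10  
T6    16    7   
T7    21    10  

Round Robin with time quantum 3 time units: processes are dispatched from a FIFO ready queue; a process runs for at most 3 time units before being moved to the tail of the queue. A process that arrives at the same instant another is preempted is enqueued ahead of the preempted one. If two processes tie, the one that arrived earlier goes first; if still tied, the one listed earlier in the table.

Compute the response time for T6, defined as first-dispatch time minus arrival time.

6

Schedule: | T5 0-9 | T4 9-12 | T5 12-13 | T4 13-16 | T2 16-19 | T3 19-22 | T6 22-25 | T4 25-28 | T1 28-31 | T2 31-34 | T7 34-37 | T3 37-39 | T6 39-42 | T4 42-45 | T1 45-48 | T2 48-51 | T7 51-54 | T6 54-55 | T4 55-58 | T2 58-61 | T7 61-64 | T4 64-66 | T2 66-69 | T7 69-70 | T2 70-73 |
Completion: T1=48  T2=73  T3=39  T4=66  T5=13  T6=55  T7=70
Response(T6) = first start − arrival = 22 − 16 = 6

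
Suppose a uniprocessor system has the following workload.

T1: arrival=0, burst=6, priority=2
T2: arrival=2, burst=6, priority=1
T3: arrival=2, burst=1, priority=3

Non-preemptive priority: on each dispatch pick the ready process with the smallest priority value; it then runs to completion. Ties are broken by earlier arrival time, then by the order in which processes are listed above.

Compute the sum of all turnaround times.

Gantt: | T1 0-6 | T2 6-12 | T3 12-13 |
Completion: T1=6  T2=12  T3=13
Turnaround = completion − arrival: T1=6, T2=10, T3=11
Total turnaround = 6 + 10 + 11 = 27

27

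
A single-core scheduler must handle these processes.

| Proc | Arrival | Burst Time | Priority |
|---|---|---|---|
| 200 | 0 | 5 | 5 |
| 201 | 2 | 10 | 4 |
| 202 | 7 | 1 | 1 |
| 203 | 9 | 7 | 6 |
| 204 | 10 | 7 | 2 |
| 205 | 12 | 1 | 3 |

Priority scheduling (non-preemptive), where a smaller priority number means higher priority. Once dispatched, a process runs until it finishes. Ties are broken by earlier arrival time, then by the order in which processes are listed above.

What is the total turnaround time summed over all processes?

74

Schedule: | 200 0-5 | 201 5-15 | 202 15-16 | 204 16-23 | 205 23-24 | 203 24-31 |
Completion: 200=5  201=15  202=16  203=31  204=23  205=24
Turnaround = completion − arrival: 200=5, 201=13, 202=9, 203=22, 204=13, 205=12
Total turnaround = 5 + 13 + 9 + 22 + 13 + 12 = 74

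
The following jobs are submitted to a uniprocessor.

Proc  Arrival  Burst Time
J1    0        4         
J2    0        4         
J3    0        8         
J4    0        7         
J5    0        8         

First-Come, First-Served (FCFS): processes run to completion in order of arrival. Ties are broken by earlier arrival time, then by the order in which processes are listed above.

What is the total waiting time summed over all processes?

51

Timeline: | J1 0-4 | J2 4-8 | J3 8-16 | J4 16-23 | J5 23-31 |
Completion: J1=4  J2=8  J3=16  J4=23  J5=31
Turnaround (C−A): J1=4  J2=8  J3=16  J4=23  J5=31
Waiting = turnaround − burst: J1=0, J2=4, J3=8, J4=16, J5=23
Total waiting = 0 + 4 + 8 + 16 + 23 = 51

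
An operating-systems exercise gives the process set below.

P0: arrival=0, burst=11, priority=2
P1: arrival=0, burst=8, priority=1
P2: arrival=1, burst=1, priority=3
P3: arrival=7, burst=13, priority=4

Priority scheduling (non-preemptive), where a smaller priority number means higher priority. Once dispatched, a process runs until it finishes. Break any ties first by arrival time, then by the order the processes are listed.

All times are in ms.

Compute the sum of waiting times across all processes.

Gantt: | P1 0-8 | P0 8-19 | P2 19-20 | P3 20-33 |
Completion: P0=19  P1=8  P2=20  P3=33
Turnaround (C−A): P0=19  P1=8  P2=19  P3=26
Waiting = turnaround − burst: P0=8, P1=0, P2=18, P3=13
Total waiting = 8 + 0 + 18 + 13 = 39

39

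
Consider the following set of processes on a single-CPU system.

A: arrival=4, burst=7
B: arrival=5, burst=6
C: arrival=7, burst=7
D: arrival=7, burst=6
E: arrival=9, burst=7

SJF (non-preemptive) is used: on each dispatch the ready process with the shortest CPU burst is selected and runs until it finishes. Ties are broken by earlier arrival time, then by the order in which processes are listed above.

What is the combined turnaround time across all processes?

Timeline: | idle 0-4 | A 4-11 | B 11-17 | D 17-23 | C 23-30 | E 30-37 |
Completion: A=11  B=17  C=30  D=23  E=37
Turnaround (C−A): A=7  B=12  C=23  D=16  E=28
Turnaround = completion − arrival: A=7, B=12, C=23, D=16, E=28
Total turnaround = 7 + 12 + 23 + 16 + 28 = 86

86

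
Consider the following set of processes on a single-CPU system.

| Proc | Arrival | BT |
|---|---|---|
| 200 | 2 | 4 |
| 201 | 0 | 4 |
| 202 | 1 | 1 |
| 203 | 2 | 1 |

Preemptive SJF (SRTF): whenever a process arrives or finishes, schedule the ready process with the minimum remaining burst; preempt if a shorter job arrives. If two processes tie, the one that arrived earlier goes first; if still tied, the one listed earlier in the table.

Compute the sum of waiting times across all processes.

6

Schedule: | 201 0-1 | 202 1-2 | 203 2-3 | 201 3-6 | 200 6-10 |
Completion: 200=10  201=6  202=2  203=3
Turnaround (C−A): 200=8  201=6  202=1  203=1
Waiting = turnaround − burst: 200=4, 201=2, 202=0, 203=0
Total waiting = 4 + 2 + 0 + 0 = 6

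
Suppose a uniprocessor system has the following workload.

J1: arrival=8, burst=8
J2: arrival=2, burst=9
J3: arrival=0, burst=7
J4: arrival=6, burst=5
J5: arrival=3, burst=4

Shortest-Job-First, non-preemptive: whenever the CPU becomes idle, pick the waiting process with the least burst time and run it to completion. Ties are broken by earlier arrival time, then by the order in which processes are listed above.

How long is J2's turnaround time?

31

Schedule: | J3 0-7 | J5 7-11 | J4 11-16 | J1 16-24 | J2 24-33 |
Completion: J1=24  J2=33  J3=7  J4=16  J5=11
Turnaround(J2) = completion − arrival = 33 − 2 = 31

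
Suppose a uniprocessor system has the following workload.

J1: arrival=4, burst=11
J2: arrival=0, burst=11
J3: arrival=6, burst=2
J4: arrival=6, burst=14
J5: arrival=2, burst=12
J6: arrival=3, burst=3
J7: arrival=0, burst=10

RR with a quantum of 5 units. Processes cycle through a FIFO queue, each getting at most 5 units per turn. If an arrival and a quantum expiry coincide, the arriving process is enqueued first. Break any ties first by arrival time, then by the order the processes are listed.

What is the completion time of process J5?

Timeline: | J2 0-5 | J7 5-10 | J5 10-15 | J6 15-18 | J1 18-23 | J2 23-28 | J3 28-30 | J4 30-35 | J7 35-40 | J5 40-45 | J1 45-50 | J2 50-51 | J4 51-56 | J5 56-58 | J1 58-59 | J4 59-63 |
Completion: J1=59  J2=51  J3=30  J4=63  J5=58  J6=18  J7=40

58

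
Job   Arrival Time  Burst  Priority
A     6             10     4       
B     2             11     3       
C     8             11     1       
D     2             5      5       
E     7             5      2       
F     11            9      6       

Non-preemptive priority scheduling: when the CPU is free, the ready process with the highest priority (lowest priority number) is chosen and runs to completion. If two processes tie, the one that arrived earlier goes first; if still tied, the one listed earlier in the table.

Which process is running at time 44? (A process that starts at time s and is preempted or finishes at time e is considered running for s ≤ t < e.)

F

Gantt: | idle 0-2 | B 2-13 | C 13-24 | E 24-29 | A 29-39 | D 39-44 | F 44-53 |
Completion: A=39  B=13  C=24  D=44  E=29  F=53
Turnaround (C−A): A=33  B=11  C=16  D=42  E=22  F=42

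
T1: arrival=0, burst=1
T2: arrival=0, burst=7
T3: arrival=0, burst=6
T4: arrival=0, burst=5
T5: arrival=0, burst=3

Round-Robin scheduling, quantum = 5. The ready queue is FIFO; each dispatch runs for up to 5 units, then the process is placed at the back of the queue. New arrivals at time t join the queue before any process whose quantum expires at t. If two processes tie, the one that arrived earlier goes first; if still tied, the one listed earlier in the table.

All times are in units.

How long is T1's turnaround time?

1

Schedule: | T1 0-1 | T2 1-6 | T3 6-11 | T4 11-16 | T5 16-19 | T2 19-21 | T3 21-22 |
Completion: T1=1  T2=21  T3=22  T4=16  T5=19
Turnaround(T1) = completion − arrival = 1 − 0 = 1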